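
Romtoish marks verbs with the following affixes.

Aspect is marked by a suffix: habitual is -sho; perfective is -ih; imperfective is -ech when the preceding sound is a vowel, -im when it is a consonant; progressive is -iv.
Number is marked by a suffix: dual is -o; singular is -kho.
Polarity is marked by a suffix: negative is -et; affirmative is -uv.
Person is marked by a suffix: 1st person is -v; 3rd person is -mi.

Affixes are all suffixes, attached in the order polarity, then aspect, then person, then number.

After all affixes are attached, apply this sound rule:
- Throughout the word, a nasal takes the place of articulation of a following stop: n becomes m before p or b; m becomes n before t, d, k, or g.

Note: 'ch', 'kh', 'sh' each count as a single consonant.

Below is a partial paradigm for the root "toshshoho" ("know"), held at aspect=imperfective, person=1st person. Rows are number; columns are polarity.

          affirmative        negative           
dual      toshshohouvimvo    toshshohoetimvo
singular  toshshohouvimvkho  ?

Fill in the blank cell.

Attach polarity negative -et → toshshohoet.
Attach aspect imperfective -im (after consonant 't') → toshshohoetim.
Attach person 1st person -v → toshshohoetimv.
Attach number singular -kho → toshshohoetimvkho.
Nasal assimilation: no change.

toshshohoetimvkho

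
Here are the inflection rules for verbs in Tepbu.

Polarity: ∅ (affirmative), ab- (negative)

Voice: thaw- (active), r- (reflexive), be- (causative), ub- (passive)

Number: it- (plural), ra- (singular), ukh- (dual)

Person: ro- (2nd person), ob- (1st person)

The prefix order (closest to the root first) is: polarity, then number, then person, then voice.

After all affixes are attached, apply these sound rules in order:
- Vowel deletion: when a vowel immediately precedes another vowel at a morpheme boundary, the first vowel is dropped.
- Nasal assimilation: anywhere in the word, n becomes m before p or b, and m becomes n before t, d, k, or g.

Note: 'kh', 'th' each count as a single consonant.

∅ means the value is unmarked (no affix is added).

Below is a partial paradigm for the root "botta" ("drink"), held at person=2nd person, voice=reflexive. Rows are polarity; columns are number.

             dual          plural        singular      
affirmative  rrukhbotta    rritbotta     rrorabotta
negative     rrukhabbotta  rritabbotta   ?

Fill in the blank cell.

Attach polarity negative ab- → abbotta.
Attach number singular ra- → raabbotta.
Attach person 2nd person ro- → roraabbotta.
Attach voice reflexive r- → rroraabbotta.
Apply vowel deletion: rroraabbotta → rrorabbotta.
Nasal assimilation: no change.

rrorabbotta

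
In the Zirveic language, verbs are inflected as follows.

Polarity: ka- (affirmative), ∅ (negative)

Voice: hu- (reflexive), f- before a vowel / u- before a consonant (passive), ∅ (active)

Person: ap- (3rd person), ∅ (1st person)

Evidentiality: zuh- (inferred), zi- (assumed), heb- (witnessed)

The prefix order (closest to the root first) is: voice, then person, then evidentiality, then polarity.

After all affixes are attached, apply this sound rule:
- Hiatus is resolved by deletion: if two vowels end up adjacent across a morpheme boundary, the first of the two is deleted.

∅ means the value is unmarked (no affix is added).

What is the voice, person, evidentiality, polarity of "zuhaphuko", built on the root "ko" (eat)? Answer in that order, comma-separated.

Segment: zuh-ap-hu-ko.
voice: hu- → reflexive.
person: ap- → 3rd person.
evidentiality: zuh- → inferred.
polarity: ∅ → negative.

reflexive, 3rd person, inferred, negative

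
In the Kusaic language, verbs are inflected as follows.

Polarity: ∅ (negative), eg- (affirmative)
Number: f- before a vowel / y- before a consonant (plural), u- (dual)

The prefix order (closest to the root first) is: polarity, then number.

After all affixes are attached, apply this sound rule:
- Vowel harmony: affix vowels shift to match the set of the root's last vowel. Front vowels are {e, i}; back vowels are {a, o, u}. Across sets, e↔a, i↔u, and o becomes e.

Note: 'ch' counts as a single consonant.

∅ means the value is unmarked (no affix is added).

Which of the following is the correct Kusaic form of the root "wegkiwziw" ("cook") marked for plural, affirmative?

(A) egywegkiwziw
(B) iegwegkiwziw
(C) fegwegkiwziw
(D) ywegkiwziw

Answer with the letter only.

C

Attach polarity affirmative eg- → egwegkiwziw.
Attach number plural f- (before vowel 'e') → fegwegkiwziw.
Vowel harmony: no change.
So the correct form is fegwegkiwziw, option (C).
(B) iegwegkiwziw is wrong: it uses dual instead of plural for number.
(D) ywegkiwziw is wrong: it uses negative instead of affirmative for polarity.
(A) egywegkiwziw is wrong: it has the affixes in the wrong order.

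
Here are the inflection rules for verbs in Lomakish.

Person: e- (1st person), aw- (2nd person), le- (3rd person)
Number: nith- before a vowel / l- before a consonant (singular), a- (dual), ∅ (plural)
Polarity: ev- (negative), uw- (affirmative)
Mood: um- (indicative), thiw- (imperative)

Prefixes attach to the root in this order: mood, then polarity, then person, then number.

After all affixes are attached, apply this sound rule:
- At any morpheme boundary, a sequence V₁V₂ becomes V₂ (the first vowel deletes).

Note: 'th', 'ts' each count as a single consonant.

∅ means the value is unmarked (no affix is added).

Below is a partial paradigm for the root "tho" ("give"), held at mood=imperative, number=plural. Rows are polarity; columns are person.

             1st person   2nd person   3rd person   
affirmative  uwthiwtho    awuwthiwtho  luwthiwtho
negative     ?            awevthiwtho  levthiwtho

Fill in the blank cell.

evthiwtho

Attach mood imperative thiw- → thiwtho.
Attach polarity negative ev- → evthiwtho.
Attach person 1st person e- → eevthiwtho.
number = plural: zero marking, form stays eevthiwtho.
Apply vowel deletion: eevthiwtho → evthiwtho.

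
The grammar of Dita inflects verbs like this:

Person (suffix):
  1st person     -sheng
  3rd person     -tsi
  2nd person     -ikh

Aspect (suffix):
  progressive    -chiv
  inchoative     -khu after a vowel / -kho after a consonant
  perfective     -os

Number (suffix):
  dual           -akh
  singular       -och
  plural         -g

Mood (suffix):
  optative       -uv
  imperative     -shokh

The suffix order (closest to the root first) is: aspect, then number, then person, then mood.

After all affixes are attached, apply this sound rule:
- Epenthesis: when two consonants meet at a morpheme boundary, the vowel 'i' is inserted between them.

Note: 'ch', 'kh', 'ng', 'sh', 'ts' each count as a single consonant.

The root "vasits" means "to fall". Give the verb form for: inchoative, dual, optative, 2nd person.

vasitsikhoakhikhuv

Attach aspect inchoative -kho (after consonant 'ts') → vasitskho.
Attach number dual -akh → vasitskhoakh.
Attach person 2nd person -ikh → vasitskhoakhikh.
Attach mood optative -uv → vasitskhoakhikhuv.
Apply epenthesis: vasitskhoakhikhuv → vasitsikhoakhikhuv.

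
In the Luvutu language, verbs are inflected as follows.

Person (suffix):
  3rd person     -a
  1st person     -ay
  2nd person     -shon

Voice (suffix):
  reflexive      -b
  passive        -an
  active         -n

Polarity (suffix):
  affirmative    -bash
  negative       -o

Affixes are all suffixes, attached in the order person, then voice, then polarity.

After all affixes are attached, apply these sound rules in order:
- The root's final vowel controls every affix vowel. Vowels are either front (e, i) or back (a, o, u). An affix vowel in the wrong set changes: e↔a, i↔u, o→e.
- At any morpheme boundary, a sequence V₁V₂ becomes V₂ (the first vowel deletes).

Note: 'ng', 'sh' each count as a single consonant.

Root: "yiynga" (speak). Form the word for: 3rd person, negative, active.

Attach person 3rd person -a → yiyngaa.
Attach voice active -n → yiyngaan.
Attach polarity negative -o → yiyngaano.
Vowel harmony: no change.
Apply vowel deletion: yiyngaano → yiyngano.

yiyngano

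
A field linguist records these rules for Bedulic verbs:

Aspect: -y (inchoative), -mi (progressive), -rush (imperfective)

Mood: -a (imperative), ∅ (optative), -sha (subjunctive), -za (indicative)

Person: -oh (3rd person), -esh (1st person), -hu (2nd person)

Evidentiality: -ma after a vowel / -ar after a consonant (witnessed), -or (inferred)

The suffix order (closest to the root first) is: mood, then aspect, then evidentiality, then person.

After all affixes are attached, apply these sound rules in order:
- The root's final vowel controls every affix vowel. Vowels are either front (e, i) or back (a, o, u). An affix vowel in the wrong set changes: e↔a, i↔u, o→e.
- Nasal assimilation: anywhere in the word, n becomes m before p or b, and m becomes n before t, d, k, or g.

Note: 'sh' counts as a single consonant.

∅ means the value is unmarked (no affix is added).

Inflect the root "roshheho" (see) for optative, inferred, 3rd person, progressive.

roshhehomuoroh

mood = optative: zero marking, form stays roshheho.
Attach aspect progressive -mi → roshhehomi.
Attach evidentiality inferred -or → roshhehomior.
Attach person 3rd person -oh → roshhehomioroh.
Apply vowel harmony: roshhehomioroh → roshhehomuoroh.
Nasal assimilation: no change.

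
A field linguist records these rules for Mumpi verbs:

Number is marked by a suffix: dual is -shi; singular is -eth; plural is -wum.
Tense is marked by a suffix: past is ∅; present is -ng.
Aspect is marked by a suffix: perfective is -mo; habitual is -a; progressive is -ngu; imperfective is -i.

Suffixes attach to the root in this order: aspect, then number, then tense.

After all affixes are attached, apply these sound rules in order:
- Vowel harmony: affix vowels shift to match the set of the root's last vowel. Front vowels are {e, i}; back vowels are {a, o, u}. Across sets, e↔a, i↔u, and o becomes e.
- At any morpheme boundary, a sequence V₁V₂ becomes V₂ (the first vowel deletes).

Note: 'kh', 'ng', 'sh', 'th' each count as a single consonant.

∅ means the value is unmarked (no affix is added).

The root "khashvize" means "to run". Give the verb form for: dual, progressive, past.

Attach aspect progressive -ngu → khashvizengu.
Attach number dual -shi → khashvizengushi.
tense = past: zero marking, form stays khashvizengushi.
Apply vowel harmony: khashvizengushi → khashvizengishi.
Vowel deletion: no change.

khashvizengishi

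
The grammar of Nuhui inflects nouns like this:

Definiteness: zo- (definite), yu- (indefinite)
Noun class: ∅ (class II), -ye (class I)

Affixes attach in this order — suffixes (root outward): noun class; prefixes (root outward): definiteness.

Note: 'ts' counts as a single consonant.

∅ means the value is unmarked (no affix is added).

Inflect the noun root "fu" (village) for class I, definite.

zofuye

Attach definiteness definite zo- → zofu.
Attach noun class class I -ye → zofuye.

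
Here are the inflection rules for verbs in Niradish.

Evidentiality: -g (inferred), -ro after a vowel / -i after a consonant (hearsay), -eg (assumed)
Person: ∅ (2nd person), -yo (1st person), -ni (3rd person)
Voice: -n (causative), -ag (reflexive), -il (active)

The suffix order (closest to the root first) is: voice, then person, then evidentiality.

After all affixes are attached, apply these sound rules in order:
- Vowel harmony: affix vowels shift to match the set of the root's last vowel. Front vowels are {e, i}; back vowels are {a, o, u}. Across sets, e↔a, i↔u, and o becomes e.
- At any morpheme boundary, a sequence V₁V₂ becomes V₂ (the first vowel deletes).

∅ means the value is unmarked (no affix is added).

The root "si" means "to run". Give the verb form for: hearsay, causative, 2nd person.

sini

Attach voice causative -n → sin.
person = 2nd person: zero marking, form stays sin.
Attach evidentiality hearsay -i (after consonant 'n') → sini.
Vowel harmony: no change.
Vowel deletion: no change.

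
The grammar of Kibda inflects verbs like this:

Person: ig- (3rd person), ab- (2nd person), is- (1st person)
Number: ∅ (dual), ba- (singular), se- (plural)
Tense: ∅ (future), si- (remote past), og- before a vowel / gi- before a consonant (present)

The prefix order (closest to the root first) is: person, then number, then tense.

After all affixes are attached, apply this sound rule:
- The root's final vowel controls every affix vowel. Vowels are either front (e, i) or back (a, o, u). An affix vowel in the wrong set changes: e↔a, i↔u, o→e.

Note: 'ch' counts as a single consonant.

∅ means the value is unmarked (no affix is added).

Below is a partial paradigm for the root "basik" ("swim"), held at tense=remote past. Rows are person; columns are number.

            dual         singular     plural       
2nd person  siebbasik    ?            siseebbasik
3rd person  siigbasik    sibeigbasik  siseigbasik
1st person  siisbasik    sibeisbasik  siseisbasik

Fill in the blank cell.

Attach person 2nd person ab- → abbasik.
Attach number singular ba- → baabbasik.
Attach tense remote past si- → sibaabbasik.
Apply vowel harmony: sibaabbasik → sibeebbasik.

sibeebbasik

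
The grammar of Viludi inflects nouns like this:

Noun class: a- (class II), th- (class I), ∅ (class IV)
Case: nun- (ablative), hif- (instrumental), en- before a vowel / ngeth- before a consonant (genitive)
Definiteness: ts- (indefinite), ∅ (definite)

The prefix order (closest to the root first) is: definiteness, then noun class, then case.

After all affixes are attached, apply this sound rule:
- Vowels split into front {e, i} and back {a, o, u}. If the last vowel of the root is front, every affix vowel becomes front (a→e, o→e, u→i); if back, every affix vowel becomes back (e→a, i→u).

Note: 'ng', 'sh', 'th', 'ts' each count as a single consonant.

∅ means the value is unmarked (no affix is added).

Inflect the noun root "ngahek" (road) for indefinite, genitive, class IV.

ngethtsngahek

Attach definiteness indefinite ts- → tsngahek.
noun class = class IV: zero marking, form stays tsngahek.
Attach case genitive ngeth- (before consonant 'ts') → ngethtsngahek.
Vowel harmony: no change.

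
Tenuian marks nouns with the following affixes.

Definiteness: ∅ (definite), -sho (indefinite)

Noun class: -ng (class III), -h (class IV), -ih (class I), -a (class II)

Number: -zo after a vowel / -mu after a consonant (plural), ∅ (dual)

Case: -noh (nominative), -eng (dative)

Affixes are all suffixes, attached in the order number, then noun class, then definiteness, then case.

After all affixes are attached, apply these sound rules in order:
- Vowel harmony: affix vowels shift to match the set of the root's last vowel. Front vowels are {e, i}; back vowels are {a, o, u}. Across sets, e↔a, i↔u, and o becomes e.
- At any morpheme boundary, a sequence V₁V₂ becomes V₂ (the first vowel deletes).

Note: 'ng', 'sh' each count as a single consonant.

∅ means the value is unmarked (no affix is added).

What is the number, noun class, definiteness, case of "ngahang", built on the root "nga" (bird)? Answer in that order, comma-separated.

Segment: nga-h-eng.
number: ∅ → dual.
noun class: -h → class IV.
definiteness: ∅ → definite.
case: -eng → dative.

dual, class IV, definite, dative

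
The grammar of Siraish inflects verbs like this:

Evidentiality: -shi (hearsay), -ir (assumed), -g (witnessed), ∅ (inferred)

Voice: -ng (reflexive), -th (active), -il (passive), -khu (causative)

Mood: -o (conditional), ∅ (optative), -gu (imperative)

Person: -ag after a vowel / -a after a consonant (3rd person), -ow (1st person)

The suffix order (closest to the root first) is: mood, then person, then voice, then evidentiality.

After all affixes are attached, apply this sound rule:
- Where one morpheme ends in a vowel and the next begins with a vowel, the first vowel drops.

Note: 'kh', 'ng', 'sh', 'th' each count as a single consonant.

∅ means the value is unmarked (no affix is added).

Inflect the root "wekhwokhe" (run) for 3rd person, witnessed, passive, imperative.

Attach mood imperative -gu → wekhwokhegu.
Attach person 3rd person -ag (after vowel 'u') → wekhwokheguag.
Attach voice passive -il → wekhwokheguagil.
Attach evidentiality witnessed -g → wekhwokheguagilg.
Apply vowel deletion: wekhwokheguagilg → wekhwokhegagilg.

wekhwokhegagilg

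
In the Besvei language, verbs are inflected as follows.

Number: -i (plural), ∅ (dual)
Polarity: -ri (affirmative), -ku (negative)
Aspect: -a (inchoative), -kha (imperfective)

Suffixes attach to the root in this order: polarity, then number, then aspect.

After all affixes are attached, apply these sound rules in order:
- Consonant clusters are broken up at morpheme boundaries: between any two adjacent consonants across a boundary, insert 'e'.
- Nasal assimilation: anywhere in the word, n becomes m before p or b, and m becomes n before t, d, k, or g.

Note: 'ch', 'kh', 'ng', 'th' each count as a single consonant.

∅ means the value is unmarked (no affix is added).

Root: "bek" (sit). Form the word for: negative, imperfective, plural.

bekekuikha

Attach polarity negative -ku → bekku.
Attach number plural -i → bekkui.
Attach aspect imperfective -kha → bekkuikha.
Apply epenthesis: bekkuikha → bekekuikha.
Nasal assimilation: no change.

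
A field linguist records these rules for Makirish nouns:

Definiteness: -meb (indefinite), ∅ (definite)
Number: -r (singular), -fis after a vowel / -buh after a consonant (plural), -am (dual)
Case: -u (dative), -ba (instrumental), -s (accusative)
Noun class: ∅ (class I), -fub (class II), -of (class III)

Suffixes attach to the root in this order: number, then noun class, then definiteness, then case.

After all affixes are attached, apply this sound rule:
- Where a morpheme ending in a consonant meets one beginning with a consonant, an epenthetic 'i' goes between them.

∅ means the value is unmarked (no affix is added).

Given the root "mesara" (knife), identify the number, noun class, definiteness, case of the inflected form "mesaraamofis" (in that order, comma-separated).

Segment: mesara-am-of-s.
number: -am → dual.
noun class: -of → class III.
definiteness: ∅ → definite.
case: -s → accusative.

dual, class III, definite, accusative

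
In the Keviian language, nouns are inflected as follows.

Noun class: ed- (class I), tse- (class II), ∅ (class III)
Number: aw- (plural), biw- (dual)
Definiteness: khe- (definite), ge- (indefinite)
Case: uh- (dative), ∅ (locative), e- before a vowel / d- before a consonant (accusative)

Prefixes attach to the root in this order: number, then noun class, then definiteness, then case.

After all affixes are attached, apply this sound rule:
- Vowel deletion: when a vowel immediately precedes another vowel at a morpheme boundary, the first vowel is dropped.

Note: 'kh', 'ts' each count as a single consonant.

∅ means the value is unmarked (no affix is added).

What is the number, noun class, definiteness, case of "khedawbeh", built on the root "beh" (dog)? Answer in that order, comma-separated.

Segment: khe-ed-aw-beh.
number: aw- → plural.
noun class: ed- → class I.
definiteness: khe- → definite.
case: ∅ → locative.

plural, class I, definite, locative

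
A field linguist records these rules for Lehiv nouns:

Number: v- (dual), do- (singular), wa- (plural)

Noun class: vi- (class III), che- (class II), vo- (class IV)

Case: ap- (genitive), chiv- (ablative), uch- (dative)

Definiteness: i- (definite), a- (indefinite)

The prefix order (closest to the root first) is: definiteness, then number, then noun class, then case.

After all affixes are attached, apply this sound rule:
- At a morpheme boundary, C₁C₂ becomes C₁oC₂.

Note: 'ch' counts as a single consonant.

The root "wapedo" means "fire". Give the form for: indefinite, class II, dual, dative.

Attach definiteness indefinite a- → awapedo.
Attach number dual v- → vawapedo.
Attach noun class class II che- → chevawapedo.
Attach case dative uch- → uchchevawapedo.
Apply epenthesis: uchchevawapedo → uchochevawapedo.

uchochevawapedo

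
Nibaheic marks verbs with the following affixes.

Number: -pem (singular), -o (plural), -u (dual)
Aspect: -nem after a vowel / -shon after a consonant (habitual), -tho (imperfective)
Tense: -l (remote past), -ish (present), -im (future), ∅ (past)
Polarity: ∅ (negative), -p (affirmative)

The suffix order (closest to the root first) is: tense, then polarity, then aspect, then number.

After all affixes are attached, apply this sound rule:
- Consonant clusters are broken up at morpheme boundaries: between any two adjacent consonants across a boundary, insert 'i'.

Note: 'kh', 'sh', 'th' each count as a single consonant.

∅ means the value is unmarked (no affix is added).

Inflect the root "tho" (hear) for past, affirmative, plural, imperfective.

tense = past: zero marking, form stays tho.
Attach polarity affirmative -p → thop.
Attach aspect imperfective -tho → thoptho.
Attach number plural -o → thopthoo.
Apply epenthesis: thopthoo → thopithoo.

thopithoo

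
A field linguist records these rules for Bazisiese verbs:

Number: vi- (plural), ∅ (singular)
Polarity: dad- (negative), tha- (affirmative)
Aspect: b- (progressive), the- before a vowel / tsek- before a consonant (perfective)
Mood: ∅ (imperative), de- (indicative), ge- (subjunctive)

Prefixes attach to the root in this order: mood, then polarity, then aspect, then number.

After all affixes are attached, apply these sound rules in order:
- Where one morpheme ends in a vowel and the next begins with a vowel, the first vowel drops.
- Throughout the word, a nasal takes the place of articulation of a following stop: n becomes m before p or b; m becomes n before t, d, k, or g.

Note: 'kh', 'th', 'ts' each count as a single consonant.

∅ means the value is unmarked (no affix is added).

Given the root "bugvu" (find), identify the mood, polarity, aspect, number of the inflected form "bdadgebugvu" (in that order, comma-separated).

subjunctive, negative, progressive, singular

Segment: b-dad-ge-bugvu.
mood: ge- → subjunctive.
polarity: dad- → negative.
aspect: b- → progressive.
number: ∅ → singular.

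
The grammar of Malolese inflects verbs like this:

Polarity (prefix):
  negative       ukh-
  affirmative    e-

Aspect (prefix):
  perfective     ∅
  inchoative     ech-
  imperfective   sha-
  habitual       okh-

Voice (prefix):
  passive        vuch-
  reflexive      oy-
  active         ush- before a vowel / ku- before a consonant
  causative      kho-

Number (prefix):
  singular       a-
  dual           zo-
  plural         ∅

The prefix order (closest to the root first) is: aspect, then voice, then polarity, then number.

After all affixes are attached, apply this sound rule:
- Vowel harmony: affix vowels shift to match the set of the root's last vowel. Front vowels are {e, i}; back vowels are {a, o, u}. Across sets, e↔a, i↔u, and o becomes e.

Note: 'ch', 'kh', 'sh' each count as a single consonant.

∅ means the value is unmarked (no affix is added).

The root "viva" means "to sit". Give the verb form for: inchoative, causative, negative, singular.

aukhkhoachviva

Attach aspect inchoative ech- → echviva.
Attach voice causative kho- → khoechviva.
Attach polarity negative ukh- → ukhkhoechviva.
Attach number singular a- → aukhkhoechviva.
Apply vowel harmony: aukhkhoechviva → aukhkhoachviva.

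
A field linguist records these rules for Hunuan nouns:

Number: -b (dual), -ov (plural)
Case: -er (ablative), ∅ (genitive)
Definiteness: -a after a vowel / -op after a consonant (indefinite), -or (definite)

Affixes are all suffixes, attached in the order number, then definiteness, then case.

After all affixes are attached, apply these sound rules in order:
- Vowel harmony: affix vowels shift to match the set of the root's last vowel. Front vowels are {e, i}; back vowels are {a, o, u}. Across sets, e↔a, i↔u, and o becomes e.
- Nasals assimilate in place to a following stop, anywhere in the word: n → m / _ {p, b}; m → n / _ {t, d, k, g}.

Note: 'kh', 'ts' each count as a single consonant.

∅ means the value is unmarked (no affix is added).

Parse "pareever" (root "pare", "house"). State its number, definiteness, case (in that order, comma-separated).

plural, definite, genitive

Segment: pare-ov-or.
number: -ov → plural.
definiteness: -or → definite.
case: ∅ → genitive.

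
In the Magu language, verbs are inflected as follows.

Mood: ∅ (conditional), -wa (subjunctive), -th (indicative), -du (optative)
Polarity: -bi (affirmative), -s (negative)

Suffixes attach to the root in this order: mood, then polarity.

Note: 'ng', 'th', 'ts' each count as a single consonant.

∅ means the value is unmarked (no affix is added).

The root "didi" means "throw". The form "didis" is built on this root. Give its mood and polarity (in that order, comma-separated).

Segment: didi-s.
mood: ∅ → conditional.
polarity: -s → negative.

conditional, negative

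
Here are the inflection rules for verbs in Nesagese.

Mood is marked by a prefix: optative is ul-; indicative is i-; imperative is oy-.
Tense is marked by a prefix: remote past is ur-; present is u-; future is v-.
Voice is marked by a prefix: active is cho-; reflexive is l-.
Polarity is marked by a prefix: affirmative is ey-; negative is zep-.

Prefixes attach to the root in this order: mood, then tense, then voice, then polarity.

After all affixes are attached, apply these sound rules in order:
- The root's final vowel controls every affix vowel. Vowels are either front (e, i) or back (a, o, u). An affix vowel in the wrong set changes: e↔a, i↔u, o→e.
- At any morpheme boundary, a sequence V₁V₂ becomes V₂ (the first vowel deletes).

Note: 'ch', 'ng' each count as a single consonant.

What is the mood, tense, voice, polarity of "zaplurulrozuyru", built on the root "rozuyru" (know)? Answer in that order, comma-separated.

optative, remote past, reflexive, negative

Segment: zep-l-ur-ul-rozuyru.
mood: ul- → optative.
tense: ur- → remote past.
voice: l- → reflexive.
polarity: zep- → negative.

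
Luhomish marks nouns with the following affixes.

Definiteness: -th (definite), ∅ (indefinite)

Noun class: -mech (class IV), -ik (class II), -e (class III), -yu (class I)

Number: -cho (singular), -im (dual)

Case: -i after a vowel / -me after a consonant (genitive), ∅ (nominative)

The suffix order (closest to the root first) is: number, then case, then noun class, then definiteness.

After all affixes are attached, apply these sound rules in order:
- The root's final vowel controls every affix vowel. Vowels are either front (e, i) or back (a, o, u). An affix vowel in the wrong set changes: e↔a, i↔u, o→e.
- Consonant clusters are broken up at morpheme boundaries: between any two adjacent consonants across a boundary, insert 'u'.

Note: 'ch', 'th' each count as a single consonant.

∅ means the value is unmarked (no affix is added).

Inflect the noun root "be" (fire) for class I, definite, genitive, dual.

Attach number dual -im → beim.
Attach case genitive -me (after consonant 'm') → beimme.
Attach noun class class I -yu → beimmeyu.
Attach definiteness definite -th → beimmeyuth.
Apply vowel harmony: beimmeyuth → beimmeyith.
Apply epenthesis: beimmeyith → beimumeyith.

beimumeyith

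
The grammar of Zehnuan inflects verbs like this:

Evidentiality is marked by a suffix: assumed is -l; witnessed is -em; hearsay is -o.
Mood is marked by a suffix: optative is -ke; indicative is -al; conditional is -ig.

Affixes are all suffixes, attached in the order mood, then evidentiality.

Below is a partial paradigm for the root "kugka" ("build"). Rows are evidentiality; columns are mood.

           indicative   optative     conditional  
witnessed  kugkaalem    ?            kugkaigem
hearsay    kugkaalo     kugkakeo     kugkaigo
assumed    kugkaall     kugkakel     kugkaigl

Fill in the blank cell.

kugkakeem

Attach mood optative -ke → kugkake.
Attach evidentiality witnessed -em → kugkakeem.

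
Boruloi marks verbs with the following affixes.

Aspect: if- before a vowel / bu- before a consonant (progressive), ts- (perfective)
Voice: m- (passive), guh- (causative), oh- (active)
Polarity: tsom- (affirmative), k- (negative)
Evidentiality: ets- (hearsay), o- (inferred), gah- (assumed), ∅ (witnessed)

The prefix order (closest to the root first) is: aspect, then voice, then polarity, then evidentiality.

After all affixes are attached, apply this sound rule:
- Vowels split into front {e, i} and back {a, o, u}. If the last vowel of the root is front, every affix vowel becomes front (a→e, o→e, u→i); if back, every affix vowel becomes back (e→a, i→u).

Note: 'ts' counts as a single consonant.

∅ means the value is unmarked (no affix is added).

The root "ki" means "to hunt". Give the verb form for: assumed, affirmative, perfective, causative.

gehtsemgihtski

Attach aspect perfective ts- → tski.
Attach voice causative guh- → guhtski.
Attach polarity affirmative tsom- → tsomguhtski.
Attach evidentiality assumed gah- → gahtsomguhtski.
Apply vowel harmony: gahtsomguhtski → gehtsemgihtski.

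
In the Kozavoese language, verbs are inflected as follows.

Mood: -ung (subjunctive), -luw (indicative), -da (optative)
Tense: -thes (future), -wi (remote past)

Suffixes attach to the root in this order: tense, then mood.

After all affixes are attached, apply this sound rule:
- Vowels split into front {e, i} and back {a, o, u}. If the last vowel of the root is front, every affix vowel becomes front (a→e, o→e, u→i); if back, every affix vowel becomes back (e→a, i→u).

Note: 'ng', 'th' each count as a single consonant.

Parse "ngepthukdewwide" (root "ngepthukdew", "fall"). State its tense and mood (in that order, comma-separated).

remote past, optative

Segment: ngepthukdew-wi-da.
tense: -wi → remote past.
mood: -da → optative.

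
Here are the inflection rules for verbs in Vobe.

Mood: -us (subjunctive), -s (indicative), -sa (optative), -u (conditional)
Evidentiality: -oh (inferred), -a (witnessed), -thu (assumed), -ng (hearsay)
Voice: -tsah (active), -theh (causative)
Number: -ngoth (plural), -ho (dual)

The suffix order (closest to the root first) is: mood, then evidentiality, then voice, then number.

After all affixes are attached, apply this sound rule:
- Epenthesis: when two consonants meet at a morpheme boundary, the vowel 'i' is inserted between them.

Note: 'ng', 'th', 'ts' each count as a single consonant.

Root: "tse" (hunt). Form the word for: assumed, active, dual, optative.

tsesathutsahiho

Attach mood optative -sa → tsesa.
Attach evidentiality assumed -thu → tsesathu.
Attach voice active -tsah → tsesathutsah.
Attach number dual -ho → tsesathutsahho.
Apply epenthesis: tsesathutsahho → tsesathutsahiho.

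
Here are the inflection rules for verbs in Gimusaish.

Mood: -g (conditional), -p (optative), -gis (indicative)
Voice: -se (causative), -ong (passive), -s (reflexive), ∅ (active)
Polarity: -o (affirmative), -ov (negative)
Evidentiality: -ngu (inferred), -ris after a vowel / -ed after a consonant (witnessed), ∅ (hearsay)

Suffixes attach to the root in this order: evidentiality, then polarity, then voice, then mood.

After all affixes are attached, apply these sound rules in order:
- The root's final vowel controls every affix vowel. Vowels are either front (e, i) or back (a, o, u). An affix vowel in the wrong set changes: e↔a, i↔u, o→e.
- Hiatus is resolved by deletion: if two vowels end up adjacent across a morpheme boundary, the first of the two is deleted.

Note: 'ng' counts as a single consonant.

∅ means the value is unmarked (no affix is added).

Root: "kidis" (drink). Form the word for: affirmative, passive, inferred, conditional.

kidisngengg

Attach evidentiality inferred -ngu → kidisngu.
Attach polarity affirmative -o → kidisnguo.
Attach voice passive -ong → kidisnguoong.
Attach mood conditional -g → kidisnguoongg.
Apply vowel harmony: kidisnguoongg → kidisngieengg.
Apply vowel deletion: kidisngieengg → kidisngengg.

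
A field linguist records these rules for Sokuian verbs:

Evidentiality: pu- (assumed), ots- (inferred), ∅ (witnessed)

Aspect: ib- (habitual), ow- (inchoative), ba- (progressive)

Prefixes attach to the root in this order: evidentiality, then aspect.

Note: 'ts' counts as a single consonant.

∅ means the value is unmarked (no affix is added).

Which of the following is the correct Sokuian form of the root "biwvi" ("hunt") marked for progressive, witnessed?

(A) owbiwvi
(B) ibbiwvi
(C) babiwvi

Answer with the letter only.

C

evidentiality = witnessed: zero marking, form stays biwvi.
Attach aspect progressive ba- → babiwvi.
So the correct form is babiwvi, option (C).
(B) ibbiwvi is wrong: it uses habitual instead of progressive for aspect.
(A) owbiwvi is wrong: it uses inchoative instead of progressive for aspect.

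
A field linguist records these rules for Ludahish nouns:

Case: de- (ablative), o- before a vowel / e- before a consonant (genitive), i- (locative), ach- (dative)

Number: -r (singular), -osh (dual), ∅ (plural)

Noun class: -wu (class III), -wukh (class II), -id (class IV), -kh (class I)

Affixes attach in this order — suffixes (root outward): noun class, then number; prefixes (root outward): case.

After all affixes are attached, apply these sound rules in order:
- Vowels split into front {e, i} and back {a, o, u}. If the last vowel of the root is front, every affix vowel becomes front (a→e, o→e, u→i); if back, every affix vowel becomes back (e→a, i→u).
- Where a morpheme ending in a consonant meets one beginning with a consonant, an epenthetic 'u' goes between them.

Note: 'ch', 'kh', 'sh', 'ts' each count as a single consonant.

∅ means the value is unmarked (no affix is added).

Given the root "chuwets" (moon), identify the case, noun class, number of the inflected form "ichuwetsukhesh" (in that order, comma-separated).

locative, class I, dual

Segment: i-chuwets-kh-osh.
case: i- → locative.
noun class: -kh → class I.
number: -osh → dual.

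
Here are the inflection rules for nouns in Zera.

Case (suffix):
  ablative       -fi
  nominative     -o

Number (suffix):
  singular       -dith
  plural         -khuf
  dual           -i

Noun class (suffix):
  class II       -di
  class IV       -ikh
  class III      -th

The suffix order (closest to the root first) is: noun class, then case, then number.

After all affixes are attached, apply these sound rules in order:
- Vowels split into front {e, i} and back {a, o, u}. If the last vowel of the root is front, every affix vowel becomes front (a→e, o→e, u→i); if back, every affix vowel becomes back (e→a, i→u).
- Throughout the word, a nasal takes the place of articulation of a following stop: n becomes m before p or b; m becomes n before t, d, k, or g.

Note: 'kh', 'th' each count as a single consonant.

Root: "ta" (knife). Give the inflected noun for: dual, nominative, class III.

Attach noun class class III -th → tath.
Attach case nominative -o → tatho.
Attach number dual -i → tathoi.
Apply vowel harmony: tathoi → tathou.
Nasal assimilation: no change.

tathou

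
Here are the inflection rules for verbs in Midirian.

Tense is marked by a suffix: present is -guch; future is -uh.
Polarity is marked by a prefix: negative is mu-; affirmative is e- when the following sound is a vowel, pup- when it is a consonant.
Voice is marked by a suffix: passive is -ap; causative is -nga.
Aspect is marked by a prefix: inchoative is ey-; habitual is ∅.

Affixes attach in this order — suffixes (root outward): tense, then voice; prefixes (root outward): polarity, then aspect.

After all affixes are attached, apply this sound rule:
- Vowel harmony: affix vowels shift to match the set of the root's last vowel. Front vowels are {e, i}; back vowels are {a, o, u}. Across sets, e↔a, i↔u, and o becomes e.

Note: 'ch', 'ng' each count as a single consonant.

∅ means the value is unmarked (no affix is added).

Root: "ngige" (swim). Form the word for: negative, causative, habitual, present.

mingigegichnge

Attach tense present -guch → ngigeguch.
Attach voice causative -nga → ngigeguchnga.
Attach polarity negative mu- → mungigeguchnga.
aspect = habitual: zero marking, form stays mungigeguchnga.
Apply vowel harmony: mungigeguchnga → mingigegichnge.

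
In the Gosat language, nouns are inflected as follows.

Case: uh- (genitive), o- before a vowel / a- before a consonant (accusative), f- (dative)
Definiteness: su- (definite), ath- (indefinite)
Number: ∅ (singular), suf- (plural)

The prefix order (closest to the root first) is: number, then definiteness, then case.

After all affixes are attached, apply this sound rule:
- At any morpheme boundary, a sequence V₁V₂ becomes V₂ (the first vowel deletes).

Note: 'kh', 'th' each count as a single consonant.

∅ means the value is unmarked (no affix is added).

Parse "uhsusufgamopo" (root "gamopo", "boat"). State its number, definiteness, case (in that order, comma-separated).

plural, definite, genitive

Segment: uh-su-suf-gamopo.
number: suf- → plural.
definiteness: su- → definite.
case: uh- → genitive.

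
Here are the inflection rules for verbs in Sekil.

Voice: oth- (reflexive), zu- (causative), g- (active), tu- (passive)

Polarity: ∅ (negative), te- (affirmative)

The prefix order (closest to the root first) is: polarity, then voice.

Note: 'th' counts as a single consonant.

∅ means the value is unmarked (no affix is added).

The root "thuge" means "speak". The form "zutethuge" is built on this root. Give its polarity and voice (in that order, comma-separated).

affirmative, causative

Segment: zu-te-thuge.
polarity: te- → affirmative.
voice: zu- → causative.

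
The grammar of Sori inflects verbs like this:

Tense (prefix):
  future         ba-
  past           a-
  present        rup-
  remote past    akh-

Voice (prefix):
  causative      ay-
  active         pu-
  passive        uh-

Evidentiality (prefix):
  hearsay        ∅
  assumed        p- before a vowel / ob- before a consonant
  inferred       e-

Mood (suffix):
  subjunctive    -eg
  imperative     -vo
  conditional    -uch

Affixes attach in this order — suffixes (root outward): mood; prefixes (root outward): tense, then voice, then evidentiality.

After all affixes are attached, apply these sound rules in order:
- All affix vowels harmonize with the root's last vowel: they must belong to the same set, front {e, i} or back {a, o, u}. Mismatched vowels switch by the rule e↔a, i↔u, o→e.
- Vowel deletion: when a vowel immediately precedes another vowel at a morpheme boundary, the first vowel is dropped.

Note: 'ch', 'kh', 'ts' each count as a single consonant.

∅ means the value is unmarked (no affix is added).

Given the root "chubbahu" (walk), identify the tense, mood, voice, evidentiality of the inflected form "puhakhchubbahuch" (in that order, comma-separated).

remote past, conditional, passive, assumed

Segment: p-uh-akh-chubbahu-uch.
tense: akh- → remote past.
mood: -uch → conditional.
voice: uh- → passive.
evidentiality: p/ob- → assumed.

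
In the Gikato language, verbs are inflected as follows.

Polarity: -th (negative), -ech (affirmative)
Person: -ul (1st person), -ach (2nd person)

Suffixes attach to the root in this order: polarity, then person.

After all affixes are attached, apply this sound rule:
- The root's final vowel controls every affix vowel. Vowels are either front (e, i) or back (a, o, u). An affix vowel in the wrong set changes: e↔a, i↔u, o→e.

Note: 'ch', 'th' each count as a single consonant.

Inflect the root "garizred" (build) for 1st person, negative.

Attach polarity negative -th → garizredth.
Attach person 1st person -ul → garizredthul.
Apply vowel harmony: garizredthul → garizredthil.

garizredthil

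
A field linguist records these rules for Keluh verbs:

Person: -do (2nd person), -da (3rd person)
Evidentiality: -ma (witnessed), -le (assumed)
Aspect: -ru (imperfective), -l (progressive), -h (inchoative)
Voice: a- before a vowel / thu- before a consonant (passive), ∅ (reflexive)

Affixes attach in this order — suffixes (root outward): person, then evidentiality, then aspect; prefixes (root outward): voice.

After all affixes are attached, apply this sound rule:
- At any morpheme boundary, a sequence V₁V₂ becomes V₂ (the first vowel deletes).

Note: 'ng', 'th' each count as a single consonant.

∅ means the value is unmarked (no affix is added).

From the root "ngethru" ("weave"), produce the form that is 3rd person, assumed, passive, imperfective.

Attach voice passive thu- (before consonant 'ng') → thungethru.
Attach person 3rd person -da → thungethruda.
Attach evidentiality assumed -le → thungethrudale.
Attach aspect imperfective -ru → thungethrudaleru.
Vowel deletion: no change.

thungethrudaleru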